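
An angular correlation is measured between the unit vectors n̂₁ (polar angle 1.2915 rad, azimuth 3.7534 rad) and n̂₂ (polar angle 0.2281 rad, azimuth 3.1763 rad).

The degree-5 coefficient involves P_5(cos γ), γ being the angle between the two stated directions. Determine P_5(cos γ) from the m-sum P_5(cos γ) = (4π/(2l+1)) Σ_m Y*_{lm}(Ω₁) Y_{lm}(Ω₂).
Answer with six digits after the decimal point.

Summing Y*_{l m}(θ₁,φ₁)·Y_{l m}(θ₂,φ₂) over m ∈ [−5, 5]; prefactor 4π/(2·5+1) = 1.142397:
  m=-5: (+0.379613-0.031411i) × (-0.000270+0.000047i) = -0.000101+0.000026i  (running Σ = -0.000101+0.000026i)
  m=-4: (-0.265468+0.221055i) × (+0.003702-0.000517i) = -0.000868+0.000956i  (running Σ = -0.000970+0.000982i)
  m=-3: (-0.025396+0.093719i) × (-0.029996+0.003135i) = +0.000468-0.002891i  (running Σ = -0.000502-0.001909i)
  m=-2: (-0.113397-0.313393i) × (+0.155505-0.010812i) = -0.021022-0.047508i  (running Σ = -0.021524-0.049417i)
  m=-1: (-0.014443-0.010133i) × (-0.479390+0.016645i) = +0.007092+0.004617i  (running Σ = -0.014431-0.044799i)
  m=0: (+0.323825-0.000000i) × (+0.603924+0.000000i) = +0.195565+0.000000i  (running Σ = +0.181134-0.044799i)
  m=1: (+0.014443-0.010133i) × (+0.479390+0.016645i) = +0.007092-0.004617i  (running Σ = +0.188226-0.049417i)
  m=2: (-0.113397+0.313393i) × (+0.155505+0.010812i) = -0.021022+0.047508i  (running Σ = +0.167204-0.001909i)
  m=3: (+0.025396+0.093719i) × (+0.029996+0.003135i) = +0.000468+0.002891i  (running Σ = +0.167672+0.000982i)
  m=4: (-0.265468-0.221055i) × (+0.003702+0.000517i) = -0.000868-0.000956i  (running Σ = +0.166804+0.000026i)
  m=5: (-0.379613-0.031411i) × (+0.000270+0.000047i) = -0.000101-0.000026i  (running Σ = +0.166702-0.000000i)
Accumulated sum +0.166702-0.000000i; after 4π/(2l+1) scaling, +0.190440-0.000000i ⇒ P_5 = 0.190440

0.190440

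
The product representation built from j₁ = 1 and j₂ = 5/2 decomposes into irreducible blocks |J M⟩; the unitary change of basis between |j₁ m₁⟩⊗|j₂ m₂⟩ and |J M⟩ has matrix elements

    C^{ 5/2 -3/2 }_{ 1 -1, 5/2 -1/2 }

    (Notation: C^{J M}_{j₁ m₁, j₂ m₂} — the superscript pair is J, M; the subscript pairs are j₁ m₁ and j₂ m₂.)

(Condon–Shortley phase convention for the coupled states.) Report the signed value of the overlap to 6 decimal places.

√[6·1!1!4!/7! · 0!2!2!3!1!4!] = √(576/35)
  +(−1)^1/∏(1,0,1,1,0,3)! = -1/6  (running -1/6)
⟨..|..⟩ = √(576/35)·(-1/6) = -0.676123

−√(16/35) = -0.676123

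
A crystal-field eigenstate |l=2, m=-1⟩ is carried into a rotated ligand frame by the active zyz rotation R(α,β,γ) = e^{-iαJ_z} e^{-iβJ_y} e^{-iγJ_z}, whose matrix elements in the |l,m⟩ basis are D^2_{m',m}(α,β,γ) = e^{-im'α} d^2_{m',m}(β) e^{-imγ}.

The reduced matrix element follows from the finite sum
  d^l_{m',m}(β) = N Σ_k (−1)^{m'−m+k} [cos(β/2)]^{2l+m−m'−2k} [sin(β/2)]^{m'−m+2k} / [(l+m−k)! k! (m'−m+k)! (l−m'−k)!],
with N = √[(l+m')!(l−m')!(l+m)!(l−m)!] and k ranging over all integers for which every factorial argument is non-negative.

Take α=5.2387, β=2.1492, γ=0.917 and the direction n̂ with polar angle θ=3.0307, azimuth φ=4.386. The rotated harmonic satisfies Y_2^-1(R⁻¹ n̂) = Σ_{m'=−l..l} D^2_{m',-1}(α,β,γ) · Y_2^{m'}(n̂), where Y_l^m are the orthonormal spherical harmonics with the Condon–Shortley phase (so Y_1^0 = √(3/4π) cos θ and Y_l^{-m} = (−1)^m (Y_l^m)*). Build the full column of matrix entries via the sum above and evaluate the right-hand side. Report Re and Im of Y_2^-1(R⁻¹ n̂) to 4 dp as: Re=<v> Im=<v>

Need the full column D^2_{m',-1} for m'=−2..2 at α=5.2387, β=2.1492, γ=0.9170.
cos(β/2)=0.476084, sin(β/2)=0.879400
d^2_{-2,-1}: single k=1 term ⇒ +0.189787;  D = +0.073701-0.174892i
d^2_{-1,-1}: k∈[0..1] ⇒ +0.051373 -0.525849 = -0.474476;  D = -0.470626+0.060325i
d^2_{0,-1}: k∈[0..1] ⇒ -0.232441 +0.793082 = +0.560641;  D = +0.340984+0.445026i
d^2_{1,-1}: k∈[0..1] ⇒ +0.525849 -0.598061 = -0.072212;  D = +0.027500-0.066770i
d^2_{2,-1}: single k=0 term ⇒ -0.647549;  D = +0.641603-0.087553i
Y_2^{m'}(θ=3.0307,φ=4.386) and Σ D·Y over m':
  (+0.0737-0.1749i)·(-0.0038-0.0029i)  (-0.4706+0.0603i)·(+0.0272-0.0805i)  (+0.3410+0.4450i)·(+0.6192+0.0000i)  (+0.0275-0.0668i)·(-0.0272-0.0805i)  (+0.6416-0.0876i)·(-0.0038+0.0029i)
Y_2^-1(R⁻¹ n̂) = +0.194108+0.317303i

Re=0.1941 Im=0.3173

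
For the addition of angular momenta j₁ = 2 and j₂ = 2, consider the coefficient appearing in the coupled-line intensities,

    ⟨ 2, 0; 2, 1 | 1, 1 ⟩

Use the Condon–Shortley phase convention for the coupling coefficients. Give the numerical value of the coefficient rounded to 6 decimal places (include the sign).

j₁+j₂−J=3  J+j₁−j₂=1  J−j₁+j₂=1  j₁+j₂+J+1=6
(j₁±m₁, j₂±m₂, J±M) = (2,2,3,1,2,0)
P² = 6/5
sum k=2..2:
  [2] +1/2 = 1/2
S = 1/2
C² = P²·S² = 3/10 ; C = +0.547723

+√(3/10) ≈ +0.547723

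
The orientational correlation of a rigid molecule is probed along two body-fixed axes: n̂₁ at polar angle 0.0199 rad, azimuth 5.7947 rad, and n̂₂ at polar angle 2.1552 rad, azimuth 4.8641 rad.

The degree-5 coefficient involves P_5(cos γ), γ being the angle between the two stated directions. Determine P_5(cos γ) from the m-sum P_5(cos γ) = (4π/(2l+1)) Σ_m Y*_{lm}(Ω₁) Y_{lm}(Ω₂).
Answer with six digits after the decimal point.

0.007805

Addition theorem: P_5(cos γ) = (4π/11) Σ_m Y*_{lm}(Ω₁) Y_{lm}(Ω₂), m = −5…5:
  [-5]  conj(Y_{5,-5})(Ω₁) = -0.000000-0.000000i ; Y_{5,-5}(Ω₂) = +0.128851+0.135961i ; Δ = -0.000000-0.000000i
  [-4]  conj(Y_{5,-4})(Ω₁) = -0.000000-0.000000i ; Y_{5,-4}(Ω₂) = -0.321869+0.223451i ; Δ = +0.000000+0.000000i
  [-3]  conj(Y_{5,-3})(Ω₁) = +0.000002-0.000022i ; Y_{5,-3}(Ω₂) = -0.153462-0.313571i ; Δ = -0.000007+0.000003i
  [-2]  conj(Y_{5,-2})(Ω₁) = +0.000750-0.001111i ; Y_{5,-2}(Ω₂) = -0.053923+0.016883i ; Δ = -0.000022+0.000073i
  [-1]  conj(Y_{5,-1})(Ω₁) = +0.044960-0.023894i ; Y_{5,-1}(Ω₂) = -0.053117-0.347430i ; Δ = -0.010690-0.014351i
  [+0]  conj(Y_{5,0})(Ω₁) = +0.932826-0.000000i ; Y_{5,0}(Ω₂) = +0.030304+0.000000i ; Δ = +0.028269+0.000000i
  [+1]  conj(Y_{5,1})(Ω₁) = -0.044960-0.023894i ; Y_{5,1}(Ω₂) = +0.053117-0.347430i ; Δ = -0.010690+0.014351i
  [+2]  conj(Y_{5,2})(Ω₁) = +0.000750+0.001111i ; Y_{5,2}(Ω₂) = -0.053923-0.016883i ; Δ = -0.000022-0.000073i
  [+3]  conj(Y_{5,3})(Ω₁) = -0.000002-0.000022i ; Y_{5,3}(Ω₂) = +0.153462-0.313571i ; Δ = -0.000007-0.000003i
  [+4]  conj(Y_{5,4})(Ω₁) = -0.000000+0.000000i ; Y_{5,4}(Ω₂) = -0.321869-0.223451i ; Δ = +0.000000-0.000000i
  [+5]  conj(Y_{5,5})(Ω₁) = +0.000000-0.000000i ; Y_{5,5}(Ω₂) = -0.128851+0.135961i ; Δ = -0.000000+0.000000i
Total Σ_m = +0.006832+0.000000i. Multiply by 1.142397: +0.007805+0.000000i. P_5(cos γ) = 0.007805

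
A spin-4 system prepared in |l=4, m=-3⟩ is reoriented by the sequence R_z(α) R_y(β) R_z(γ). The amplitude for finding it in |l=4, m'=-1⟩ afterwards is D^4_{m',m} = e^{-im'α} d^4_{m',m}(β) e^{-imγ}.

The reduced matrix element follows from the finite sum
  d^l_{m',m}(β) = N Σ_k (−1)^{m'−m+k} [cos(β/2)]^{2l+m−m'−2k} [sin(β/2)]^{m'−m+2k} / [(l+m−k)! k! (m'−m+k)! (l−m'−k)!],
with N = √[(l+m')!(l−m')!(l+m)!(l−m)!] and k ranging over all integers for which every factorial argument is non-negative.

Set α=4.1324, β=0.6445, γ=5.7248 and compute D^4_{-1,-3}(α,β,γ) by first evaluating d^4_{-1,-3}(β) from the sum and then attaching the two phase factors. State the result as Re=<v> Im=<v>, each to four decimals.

Re=-0.3658 Im=0.2984

First d^4_{-1,-3}(β=0.6445), then the phase factors e^{-i(-1)α} and e^{-i(-3)γ}:
With c≡cos(β/2)=0.948525 and s≡sin(β/2)=0.316702, N=[6·120·1·5040]^{1/2}=1904.940944
k∈{0,1} keeps every argument non-negative
  k=0: (−1)^2·1904.9409/(240)·0.9485^6·0.3167^2 = +0.579781
  k=1: (−1)^3·1904.9409/(144)·0.9485^4·0.3167^4 = -0.107725
d^4_{-1,-3}(0.6445) = +0.579781 -0.107725 = +0.472056
D = (-0.548015-0.836469i)·(+0.472056)·(-0.104170-0.994559i) = -0.365764+0.298419i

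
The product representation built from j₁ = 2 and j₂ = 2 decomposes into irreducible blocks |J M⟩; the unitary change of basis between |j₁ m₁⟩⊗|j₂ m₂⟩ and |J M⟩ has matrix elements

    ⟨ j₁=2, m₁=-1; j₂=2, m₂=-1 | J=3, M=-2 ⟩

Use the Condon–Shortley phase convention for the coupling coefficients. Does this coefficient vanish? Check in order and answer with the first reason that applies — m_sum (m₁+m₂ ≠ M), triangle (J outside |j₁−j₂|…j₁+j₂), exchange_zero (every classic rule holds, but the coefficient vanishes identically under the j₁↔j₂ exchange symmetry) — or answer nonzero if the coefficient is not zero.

exchange_zero

m-sum: m₁+m₂ = -1+(-1) = -2, M = -2  ✓
triangle: |j₁−j₂| = 0 ≤ J = 3 ≤ j₁+j₂ = 4  ✓
exchange: j₁=j₂ and m₁=m₂, and (−1)^(j₁+j₂−J) = (−1)^1 = −1 forces ⟨j₁m₁;j₂m₂|JM⟩ = −⟨j₂m₂;j₁m₁|JM⟩ = −⟨j₁m₁;j₂m₂|JM⟩ ⇒ the coefficient vanishes identically
Racah sum check: Σ_k collapses to 0 ⇒ CG = 0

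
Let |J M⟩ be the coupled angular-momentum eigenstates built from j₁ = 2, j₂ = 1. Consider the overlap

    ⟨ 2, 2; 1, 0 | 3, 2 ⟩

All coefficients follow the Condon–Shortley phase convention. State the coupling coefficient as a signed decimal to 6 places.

+√(1/3) ≈ +0.577350

j₁+j₂−J=0  J+j₁−j₂=4  J−j₁+j₂=2  j₁+j₂+J+1=7
(j₁±m₁, j₂±m₂, J±M) = (4,0,1,1,5,1)
P² = 192
sum k=0..0:
  [0] +1/24 = 1/24
S = 1/24
C² = P²·S² = 1/3 ; C = +0.577350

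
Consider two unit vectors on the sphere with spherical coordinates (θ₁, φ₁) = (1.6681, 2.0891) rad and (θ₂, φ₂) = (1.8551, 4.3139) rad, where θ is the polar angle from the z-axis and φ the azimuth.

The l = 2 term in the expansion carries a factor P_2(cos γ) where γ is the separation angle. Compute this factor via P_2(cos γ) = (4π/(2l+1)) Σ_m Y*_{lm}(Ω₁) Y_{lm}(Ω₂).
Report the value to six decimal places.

Expand P_2 via completeness: Σ_{m} conj(Y_{2,m}) at Ω₁ times Y_{2,m} at Ω₂ —
  [-2]  conj(Y_{2,-2})(Ω₁) = -0.194813-0.329321i ; Y_{2,-2}(Ω₂) = -0.248717-0.254545i ; Δ = -0.035374+0.131497i
  [-1]  conj(Y_{2,-1})(Ω₁) = +0.037006-0.064887i ; Y_{2,-1}(Ω₂) = +0.080707-0.191696i ; Δ = -0.009452-0.012331i
  [+0]  conj(Y_{2,0})(Ω₁) = -0.306461-0.000000i ; Y_{2,0}(Ω₂) = -0.240952+0.000000i ; Δ = +0.073843+0.000000i
  [+1]  conj(Y_{2,1})(Ω₁) = -0.037006-0.064887i ; Y_{2,1}(Ω₂) = -0.080707-0.191696i ; Δ = -0.009452+0.012331i
  [+2]  conj(Y_{2,2})(Ω₁) = -0.194813+0.329321i ; Y_{2,2}(Ω₂) = -0.248717+0.254545i ; Δ = -0.035374-0.131497i
Σ over m = -0.015809+0.000000i; ×(4π/5) → -0.039733+0.000000i. Real part: -0.039733

-0.039733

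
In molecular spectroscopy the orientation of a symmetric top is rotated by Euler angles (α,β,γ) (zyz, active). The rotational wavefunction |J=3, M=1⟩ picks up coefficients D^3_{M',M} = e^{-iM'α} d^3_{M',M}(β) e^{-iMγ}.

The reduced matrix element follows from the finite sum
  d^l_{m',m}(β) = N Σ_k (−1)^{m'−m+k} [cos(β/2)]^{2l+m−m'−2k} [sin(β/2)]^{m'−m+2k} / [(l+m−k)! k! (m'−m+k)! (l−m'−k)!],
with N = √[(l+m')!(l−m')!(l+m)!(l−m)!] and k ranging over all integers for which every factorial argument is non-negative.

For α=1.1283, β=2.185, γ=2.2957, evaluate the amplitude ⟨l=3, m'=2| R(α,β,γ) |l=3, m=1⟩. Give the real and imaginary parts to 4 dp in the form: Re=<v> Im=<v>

Re=-0.0595 Im=0.3687

Split into d^3_{2,1}(β=2.1850) × two z-phases.
c=cos(2.185000/2)=0.460267, s=sin(2.185000/2)=0.887780; N=√[120·1·24·2]=75.894664
Admissible k: 0..1 (factorial args all ≥0)
  k=0: (−1)^1·75.8947/(24)·0.4603^5·0.8878^1 = -0.057990
  k=1: (−1)^2·75.8947/(12)·0.4603^3·0.8878^3 = +0.431496
d^3_{2,1}(2.1850) = -0.057990 +0.431496 = +0.373506
D = (-0.633295-0.773910i)·(+0.373506)·(-0.663063-0.748563i) = -0.059539+0.368730i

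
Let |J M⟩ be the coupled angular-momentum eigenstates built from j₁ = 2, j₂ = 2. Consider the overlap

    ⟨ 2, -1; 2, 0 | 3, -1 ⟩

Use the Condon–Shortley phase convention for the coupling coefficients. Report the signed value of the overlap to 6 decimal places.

√[7·1!3!3!/8! · 1!3!2!2!2!4!] = √(36/5)
  +(−1)^0/∏(0,1,3,2,0,1)! = 1/12  (running 1/12)
  +(−1)^1/∏(1,0,2,1,1,2)! = -1/4  (running -1/6)
⟨..|..⟩ = √(36/5)·(-1/6) = -0.447214

−√(1/5) ≈ -0.447214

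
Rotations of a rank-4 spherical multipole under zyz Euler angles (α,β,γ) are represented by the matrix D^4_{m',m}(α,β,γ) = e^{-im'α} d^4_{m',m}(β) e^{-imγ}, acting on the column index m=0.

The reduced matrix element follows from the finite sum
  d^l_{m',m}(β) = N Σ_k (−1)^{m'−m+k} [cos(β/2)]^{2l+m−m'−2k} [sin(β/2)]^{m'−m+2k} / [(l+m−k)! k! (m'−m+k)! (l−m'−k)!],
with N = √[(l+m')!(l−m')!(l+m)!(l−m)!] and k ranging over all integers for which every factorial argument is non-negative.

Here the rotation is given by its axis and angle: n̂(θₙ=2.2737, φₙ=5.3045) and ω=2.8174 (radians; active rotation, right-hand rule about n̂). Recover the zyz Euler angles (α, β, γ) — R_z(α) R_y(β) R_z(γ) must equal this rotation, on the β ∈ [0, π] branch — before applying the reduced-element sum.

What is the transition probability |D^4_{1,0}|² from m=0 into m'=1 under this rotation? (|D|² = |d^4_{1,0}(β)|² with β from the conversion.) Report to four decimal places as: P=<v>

P=0.0455

Axis–angle → zyz. n̂ = (sinθₙcosφₙ, sinθₙsinφₙ, cosθₙ) = (+0.425823, -0.633084, -0.646436), ω = 2.8174.
R = I cosω + sinω [n̂]ₓ + (1−cosω) n̂n̂ᵀ gives
  R = [-0.594703, -0.319203, -0.737860; -0.731039, -0.167196, +0.661535; -0.334531, +0.932821, -0.133918]
β = atan2(√(R₁₃²+R₂₃²), R₃₃) = 1.705118; α = atan2(R₂₃, R₁₃) mod 2π = 2.410683; γ = atan2(R₃₂, −R₃₁) mod 2π = 1.226461
Split into d^4_{1,0}(β=1.7051) × two z-phases.
c=cos(1.705118/2)=0.658059, s=sin(1.705118/2)=0.752967; N=√[120·6·24·24]=643.987578
Admissible k: 0..3 (factorial args all ≥0)
  k=0: (−1)^1·643.9876/(144)·0.6581^7·0.7530^1 = -0.179946
  k=1: (−1)^2·643.9876/(24)·0.6581^5·0.7530^3 = +1.413567
  k=2: (−1)^3·643.9876/(24)·0.6581^3·0.7530^5 = -1.850712
  k=3: (−1)^4·643.9876/(144)·0.6581^1·0.7530^7 = +0.403841
d^4_{1,0}(1.7051) = -0.179946 +1.413567 -1.850712 +0.403841 = -0.213251
|D^4_{1,0}|² = |d^4_{1,0}(β)|² = (-0.213251)² = 0.045476 (the z-rotation phases have unit modulus)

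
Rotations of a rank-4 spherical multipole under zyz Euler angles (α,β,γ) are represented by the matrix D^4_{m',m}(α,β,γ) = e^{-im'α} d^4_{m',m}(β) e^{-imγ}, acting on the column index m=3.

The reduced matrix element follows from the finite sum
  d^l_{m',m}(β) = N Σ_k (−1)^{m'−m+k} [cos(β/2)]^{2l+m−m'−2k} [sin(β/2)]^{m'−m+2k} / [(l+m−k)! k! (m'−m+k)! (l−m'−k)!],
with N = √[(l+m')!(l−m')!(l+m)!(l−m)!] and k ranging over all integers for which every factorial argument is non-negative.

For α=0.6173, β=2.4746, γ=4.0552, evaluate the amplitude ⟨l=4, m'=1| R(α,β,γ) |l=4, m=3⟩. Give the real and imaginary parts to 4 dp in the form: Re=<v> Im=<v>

Re=-0.1097 Im=0.0241

First d^4_{1,3}(β=2.4746), then the phase factors e^{-i(1)α} and e^{-i(3)γ}:
c=cos(2.474600/2)=0.327349, s=sin(2.474600/2)=0.944904; N=√[120·6·5040·1]=1904.940944
k: max(0,(3)−(1))=2 … min(4+(3),4−(1))=3
  k=2: (−1)^0·1904.9409/(240)·0.3273^6·0.9449^2 = +0.008720
  k=3: (−1)^1·1904.9409/(144)·0.3273^4·0.9449^4 = -0.121091
d^4_{1,3}(2.4746) = +0.008720 -0.121091 = -0.112371
Phases: e^{-i·(1)·0.6173}=+0.815444-0.578836i, e^{-i·(3)·4.0552}=+0.920761+0.390128i ⇒ D=-0.109747+0.024142i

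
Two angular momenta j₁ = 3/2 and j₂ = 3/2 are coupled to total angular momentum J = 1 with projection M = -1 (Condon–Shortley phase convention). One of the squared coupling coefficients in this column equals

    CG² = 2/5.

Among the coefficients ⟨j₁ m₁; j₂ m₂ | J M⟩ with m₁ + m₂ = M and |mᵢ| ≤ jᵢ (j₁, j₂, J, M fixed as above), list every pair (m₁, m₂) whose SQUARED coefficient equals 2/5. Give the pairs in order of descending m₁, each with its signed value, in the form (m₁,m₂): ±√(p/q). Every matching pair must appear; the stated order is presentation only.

(-1/2,-1/2): −√(2/5)

Admissible pairs with m₁+m₂ = M = -1: (-3/2,1/2), (-1/2,-1/2), (1/2,-3/2)
  (m₁,m₂)=(1/2,-3/2): CG² = 3/10, CG = +√(3/10)
  (m₁,m₂)=(-1/2,-1/2): CG² = 2/5, CG = −√(2/5)   ← matches the target
  (m₁,m₂)=(-3/2,1/2): CG² = 3/10, CG = +√(3/10)
Pairs with CG² = 2/5: (-1/2,-1/2): −√(2/5)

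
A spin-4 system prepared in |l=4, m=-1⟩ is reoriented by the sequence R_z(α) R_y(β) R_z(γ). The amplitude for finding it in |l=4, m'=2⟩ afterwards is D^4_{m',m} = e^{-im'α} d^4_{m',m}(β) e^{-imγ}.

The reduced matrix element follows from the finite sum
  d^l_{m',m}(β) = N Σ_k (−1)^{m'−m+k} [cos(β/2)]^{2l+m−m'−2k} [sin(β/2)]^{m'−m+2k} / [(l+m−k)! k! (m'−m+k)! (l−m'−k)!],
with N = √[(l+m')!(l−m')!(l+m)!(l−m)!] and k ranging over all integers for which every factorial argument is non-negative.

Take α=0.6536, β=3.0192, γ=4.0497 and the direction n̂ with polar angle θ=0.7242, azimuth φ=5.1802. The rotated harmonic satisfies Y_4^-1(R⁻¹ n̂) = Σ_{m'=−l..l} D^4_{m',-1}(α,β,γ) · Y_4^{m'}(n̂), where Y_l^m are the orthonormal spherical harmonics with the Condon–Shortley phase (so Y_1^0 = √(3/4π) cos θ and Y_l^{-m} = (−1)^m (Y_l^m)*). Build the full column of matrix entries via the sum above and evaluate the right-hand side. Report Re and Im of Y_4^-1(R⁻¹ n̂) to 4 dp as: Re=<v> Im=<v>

Need the full column D^4_{m',-1} for m'=−4..4 at α=0.6536, β=3.0192, γ=4.0497.
cos(β/2)=0.061158, sin(β/2)=0.998128
d^4_{-4,-1}: single k=3 term ⇒ +0.000006;  D = +0.000006+0.000002i
d^4_{-3,-1}: k∈[2..3] ⇒ +0.000000 -0.000184 = -0.000183;  D = -0.000177+0.000049i
d^4_{-2,-1}: k∈[1..3] ⇒ +0.000000 -0.000018 +0.003205 = +0.003187;  D = +0.001915-0.002548i
d^4_{-1,-1}: k∈[0..3] ⇒ +0.000000 -0.000001 +0.000417 -0.036985 = -0.036569;  D = +0.000332+0.036568i
d^4_{0,-1}: k∈[0..3] ⇒ -0.000000 +0.000023 -0.006081 +0.269944 = +0.263886;  D = -0.162353-0.208032i
d^4_{1,-1}: k∈[0..3] ⇒ +0.000001 -0.000417 +0.055478 -0.985122 = -0.930061;  D = +0.900101+0.234160i
d^4_{2,-1}: k∈[0..2] ⇒ -0.000012 +0.004807 -0.256091 = -0.251296;  D = +0.231547-0.097649i
d^4_{3,-1}: k∈[0..1] ⇒ +0.000184 -0.029356 = -0.029172;  D = +0.014447-0.025344i
d^4_{4,-1}: single k=0 term ⇒ -0.001696;  D = -0.000229-0.001680i
Y_4^{m'}(θ=0.7242,φ=5.1802) and Σ D·Y over m':
  (+0.0000+0.0000i)·(-0.0252-0.0814i)  (-0.0002+0.0000i)·(-0.2688-0.0454i)  (+0.0019-0.0025i)·(-0.2550+0.3460i)  (+0.0003+0.0366i)·(+0.0982+0.1943i)  (-0.1624-0.2080i)·(-0.2977+0.0000i)  (+0.9001+0.2342i)·(-0.0982+0.1943i)  (+0.2315-0.0976i)·(-0.2550-0.3460i)  (+0.0144-0.0253i)·(+0.2688-0.0454i)  (-0.0002-0.0017i)·(-0.0252+0.0814i)
Y_4^-1(R⁻¹ n̂) = -0.182128+0.156153i

Re=-0.1821 Im=0.1562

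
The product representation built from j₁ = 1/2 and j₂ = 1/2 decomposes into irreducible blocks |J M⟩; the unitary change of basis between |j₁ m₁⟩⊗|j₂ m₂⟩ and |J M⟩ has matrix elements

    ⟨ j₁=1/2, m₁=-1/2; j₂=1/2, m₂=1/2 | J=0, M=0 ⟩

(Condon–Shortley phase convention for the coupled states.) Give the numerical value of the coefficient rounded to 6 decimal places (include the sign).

√[1·1!0!0!/2! · 0!1!1!0!0!0!] = √(1/2)
  +(−1)^1/∏(1,0,0,0,0,0)! = -1  (running -1)
⟨..|..⟩ = √(1/2)·(-1) = -0.707107

-0.707107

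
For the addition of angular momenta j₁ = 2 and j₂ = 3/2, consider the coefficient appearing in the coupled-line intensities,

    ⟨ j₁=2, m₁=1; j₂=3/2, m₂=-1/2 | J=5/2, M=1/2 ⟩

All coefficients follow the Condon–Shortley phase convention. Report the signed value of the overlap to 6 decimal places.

√[6·1!3!2!/7! · 3!1!1!2!3!2!] = √(72/35)
  +(−1)^0/∏(0,1,1,1,2,1)! = 1/2  (running 1/2)
  +(−1)^1/∏(1,0,0,0,3,2)! = -1/12  (running 5/12)
⟨..|..⟩ = √(72/35)·(5/12) = +0.597614

+0.597614  (= +√(5/14))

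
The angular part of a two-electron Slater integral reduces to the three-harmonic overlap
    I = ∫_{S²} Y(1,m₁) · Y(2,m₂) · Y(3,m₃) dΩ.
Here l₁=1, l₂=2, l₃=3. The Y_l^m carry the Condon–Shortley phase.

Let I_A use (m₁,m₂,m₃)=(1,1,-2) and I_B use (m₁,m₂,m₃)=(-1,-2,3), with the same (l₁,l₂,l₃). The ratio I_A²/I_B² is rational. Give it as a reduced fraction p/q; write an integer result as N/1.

2/3

l's match ⇒ only the (l;m) 3-j factors differ between A and B.
A: triangle coeff Δ(1,2,3) = 1/105; Σ_t [0,0]: t=0:+1/12 = 1/12; (3j)²=2/21 [(1 2 3; 1 1 -2)], sign=-1
B: triangle coeff Δ(1,2,3) = 1/105; Σ_t [0,0]: t=0:+1/48 = 1/48; (3j)²=1/7 [(1 2 3; -1 -2 3)], sign=+1
I_A²/I_B² = (2/21)/(1/7) = 2/3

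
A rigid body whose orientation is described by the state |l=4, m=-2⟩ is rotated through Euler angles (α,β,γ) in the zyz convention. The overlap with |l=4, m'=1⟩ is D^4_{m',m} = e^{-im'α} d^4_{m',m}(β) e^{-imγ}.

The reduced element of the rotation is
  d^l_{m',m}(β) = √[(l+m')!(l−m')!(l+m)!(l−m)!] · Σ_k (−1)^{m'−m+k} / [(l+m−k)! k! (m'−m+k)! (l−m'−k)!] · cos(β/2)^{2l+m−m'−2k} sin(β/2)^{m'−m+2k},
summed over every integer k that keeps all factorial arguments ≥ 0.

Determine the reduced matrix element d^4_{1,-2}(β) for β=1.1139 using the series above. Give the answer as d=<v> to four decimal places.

d^4_{1,-2}(β=1.1139) via the finite sum:
Half-angle: c=0.848871, s=0.528600. N=√(120·6·2·720)=1018.233765
k∈{0,1,2} keeps every argument non-negative
  k=0: (−1)^3·1018.2338/(72)·0.8489^5·0.5286^3 = -0.920672
  k=1: (−1)^4·1018.2338/(48)·0.8489^3·0.5286^5 = +0.535508
  k=2: (−1)^5·1018.2338/(240)·0.8489^1·0.5286^7 = -0.041530
d^4_{1,-2}(1.1139) = -0.920672 +0.535508 -0.041530 = -0.426694

d=-0.4267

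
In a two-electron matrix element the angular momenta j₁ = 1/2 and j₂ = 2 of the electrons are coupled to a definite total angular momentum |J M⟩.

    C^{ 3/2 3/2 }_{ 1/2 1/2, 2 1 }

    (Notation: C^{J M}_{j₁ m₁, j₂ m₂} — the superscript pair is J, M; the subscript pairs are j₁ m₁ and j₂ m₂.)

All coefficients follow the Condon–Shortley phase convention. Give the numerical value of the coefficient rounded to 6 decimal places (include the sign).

+0.447214  (= +√(1/5))

triangle: 1!*0!*3!/5! = 6/120
(j±m)!: 1!*0!*3!*1!*3!*0! = 36
prefactor² = (2J+1)*Δ*N² = 36/5
  k=0: +1/(0!*1!*0!*3!*0!*0!) = 1/6
Σ = 1/6  ⇒  CG² = 36/5*(1/6)² = 1/5
CG = +√(1/5) = +0.447214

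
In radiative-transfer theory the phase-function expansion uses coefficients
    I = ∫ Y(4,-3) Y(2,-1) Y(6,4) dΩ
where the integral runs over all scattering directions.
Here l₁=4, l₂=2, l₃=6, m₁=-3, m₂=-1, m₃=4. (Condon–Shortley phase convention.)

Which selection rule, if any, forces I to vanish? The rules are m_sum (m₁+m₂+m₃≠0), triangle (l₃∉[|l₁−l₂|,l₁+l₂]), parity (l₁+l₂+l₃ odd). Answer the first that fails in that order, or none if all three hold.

azimuthal sum: -3 − 1 + 4 = 0  ✓
2 ≤ 6 ≤ 6 (triangle on l)  ✓
L = 4 + 2 + 6 = 12 (even)  ✓

none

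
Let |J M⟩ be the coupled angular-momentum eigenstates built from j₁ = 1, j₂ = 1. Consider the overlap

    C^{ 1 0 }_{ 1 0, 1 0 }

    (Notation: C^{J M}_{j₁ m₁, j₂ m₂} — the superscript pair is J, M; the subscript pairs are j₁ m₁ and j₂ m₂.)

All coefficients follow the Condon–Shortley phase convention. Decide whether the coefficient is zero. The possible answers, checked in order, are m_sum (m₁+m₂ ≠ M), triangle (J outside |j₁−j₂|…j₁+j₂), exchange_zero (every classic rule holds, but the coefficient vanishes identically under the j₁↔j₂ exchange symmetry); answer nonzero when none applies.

exchange_zero

m-sum: m₁+m₂ = 0+0 = 0, M = 0  ✓
triangle: |j₁−j₂| = 0 ≤ J = 1 ≤ j₁+j₂ = 2  ✓
exchange: j₁=j₂ and m₁=m₂, and (−1)^(j₁+j₂−J) = (−1)^1 = −1 forces ⟨j₁m₁;j₂m₂|JM⟩ = −⟨j₂m₂;j₁m₁|JM⟩ = −⟨j₁m₁;j₂m₂|JM⟩ ⇒ the coefficient vanishes identically
Racah sum check: Σ_k collapses to 0 ⇒ CG = 0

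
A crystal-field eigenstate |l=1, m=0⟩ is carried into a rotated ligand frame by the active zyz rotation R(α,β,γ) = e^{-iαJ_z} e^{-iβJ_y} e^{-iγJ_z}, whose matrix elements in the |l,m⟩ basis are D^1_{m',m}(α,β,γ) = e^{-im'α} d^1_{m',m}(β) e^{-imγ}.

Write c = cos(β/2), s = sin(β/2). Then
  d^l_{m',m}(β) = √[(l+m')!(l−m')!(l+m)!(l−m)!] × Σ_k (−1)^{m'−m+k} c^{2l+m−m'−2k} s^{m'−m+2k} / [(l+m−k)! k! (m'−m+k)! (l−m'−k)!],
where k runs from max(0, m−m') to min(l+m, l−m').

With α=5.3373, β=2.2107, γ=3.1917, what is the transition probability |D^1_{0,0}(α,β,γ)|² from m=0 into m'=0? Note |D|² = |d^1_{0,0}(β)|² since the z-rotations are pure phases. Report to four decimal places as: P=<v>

P=0.3566

D^1_{0,0}(5.3373,2.2107,3.1917) = e^{-i·0·5.3373}·d^1_{0,0}(2.2107)·e^{-i·0·3.1917}. Compute d first:
With c≡cos(β/2)=0.448822 and s≡sin(β/2)=0.893621, N=[1·1·1·1]^{1/2}=1.000000
Admissible k: 0..1 (factorial args all ≥0)
  k=0: (−1)^0·1.0000/(1)·0.4488^2·0.8936^0 = +0.201441
  k=1: (−1)^1·1.0000/(1)·0.4488^0·0.8936^2 = -0.798559
d^1_{0,0}(2.2107) = +0.201441 -0.798559 = -0.597118
|D^1_{0,0}|² = |d^1_{0,0}(β)|² = (-0.597118)² = 0.356550 (the z-rotation phases have unit modulus)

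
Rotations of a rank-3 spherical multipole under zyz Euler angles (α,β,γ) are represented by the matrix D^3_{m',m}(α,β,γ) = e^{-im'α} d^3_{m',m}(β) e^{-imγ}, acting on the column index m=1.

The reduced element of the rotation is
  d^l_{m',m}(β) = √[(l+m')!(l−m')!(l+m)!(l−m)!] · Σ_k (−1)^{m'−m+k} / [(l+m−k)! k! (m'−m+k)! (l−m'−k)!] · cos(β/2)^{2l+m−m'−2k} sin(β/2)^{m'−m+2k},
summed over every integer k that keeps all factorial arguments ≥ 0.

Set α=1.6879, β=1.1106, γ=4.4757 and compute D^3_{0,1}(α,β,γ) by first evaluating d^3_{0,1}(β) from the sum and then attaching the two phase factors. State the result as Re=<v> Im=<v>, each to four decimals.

Split into d^3_{0,1}(β=1.1106) × two z-phases.
With c≡cos(β/2)=0.849742 and s≡sin(β/2)=0.527198, N=[6·6·24·2]^{1/2}=41.569219
The bounds max(0,m−m')=1 and min(l+m,l−m')=3 give 3 terms
  k=1: (−1)^0·41.5692/(12)·0.8497^5·0.5272^1 = +0.809097
  k=2: (−1)^1·41.5692/(4)·0.8497^3·0.5272^3 = -0.934320
  k=3: (−1)^2·41.5692/(12)·0.8497^1·0.5272^5 = +0.119880
d^3_{0,1}(1.1106) = +0.809097 -0.934320 +0.119880 = -0.005342
Attach z-rotation phases: D = e^{-i(0)(1.6879)}·(-0.005342)·e^{-i(1)(4.4757)} = +0.001253-0.005193i

Re=0.0013 Im=-0.0052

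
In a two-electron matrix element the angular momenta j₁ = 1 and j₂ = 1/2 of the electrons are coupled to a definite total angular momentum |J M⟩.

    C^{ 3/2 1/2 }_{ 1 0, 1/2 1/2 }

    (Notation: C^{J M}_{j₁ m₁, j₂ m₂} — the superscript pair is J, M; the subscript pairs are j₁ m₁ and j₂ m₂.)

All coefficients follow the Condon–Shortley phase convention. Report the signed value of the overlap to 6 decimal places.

j₁+j₂−J=0  J+j₁−j₂=2  J−j₁+j₂=1  j₁+j₂+J+1=4
(j₁±m₁, j₂±m₂, J±M) = (1,1,1,0,2,1)
P² = 2/3
sum k=0..0:
  [0] +1/1 = 1
S = 1
C² = P²·S² = 2/3 ; C = +0.816497

+√(2/3) ≈ +0.816497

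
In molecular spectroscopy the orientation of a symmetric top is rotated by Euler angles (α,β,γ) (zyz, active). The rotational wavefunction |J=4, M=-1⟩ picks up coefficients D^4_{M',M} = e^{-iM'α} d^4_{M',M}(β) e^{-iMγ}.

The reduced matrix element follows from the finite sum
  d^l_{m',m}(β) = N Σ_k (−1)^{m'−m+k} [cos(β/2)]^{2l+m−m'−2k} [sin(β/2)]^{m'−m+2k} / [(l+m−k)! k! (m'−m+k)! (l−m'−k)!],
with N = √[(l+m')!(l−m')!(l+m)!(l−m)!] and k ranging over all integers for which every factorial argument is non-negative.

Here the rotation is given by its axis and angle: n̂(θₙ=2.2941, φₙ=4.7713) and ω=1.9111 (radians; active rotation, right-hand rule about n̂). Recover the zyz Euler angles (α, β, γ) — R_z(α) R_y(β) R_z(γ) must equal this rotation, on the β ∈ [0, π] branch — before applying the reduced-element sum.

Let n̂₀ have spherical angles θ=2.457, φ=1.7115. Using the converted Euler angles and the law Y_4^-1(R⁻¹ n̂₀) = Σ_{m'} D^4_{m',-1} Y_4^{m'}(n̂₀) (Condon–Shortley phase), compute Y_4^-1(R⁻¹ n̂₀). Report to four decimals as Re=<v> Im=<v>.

Axis–angle → zyz. n̂ = (sinθₙcosφₙ, sinθₙsinφₙ, cosθₙ) = (+0.044136, -0.748323, -0.661865), ω = 1.9111.
R = I cosω + sinω [n̂]ₓ + (1−cosω) n̂n̂ᵀ gives
  R = [-0.331175, +0.579858, -0.744371; -0.667960, +0.413122, +0.618998; +0.666447, +0.702207, +0.250506]
β = atan2(√(R₁₃²+R₂₃²), R₃₃) = 1.317593; α = atan2(R₂₃, R₁₃) mod 2π = 2.447895; γ = atan2(R₃₂, −R₃₁) mod 2π = 2.330073
Need the full column D^4_{m',-1} for m'=−4..4 at α=2.4479, β=1.3176, γ=2.3301.
cos(β/2)=0.790729, sin(β/2)=0.612166
d^4_{-4,-1}: single k=3 term ⇒ +0.530690;  D = +0.479070-0.228305i
d^4_{-3,-1}: k∈[2..3] ⇒ +0.727069 -0.726285 = +0.000785;  D = -0.000760-0.000193i
d^4_{-2,-1}: k∈[1..3] ⇒ +0.501996 -1.504364 +0.601096 = -0.401271;  D = -0.235797-0.324682i
d^4_{-1,-1}: k∈[0..3] ⇒ +0.152835 -1.374032 +1.647059 -0.329056 = +0.096806;  D = +0.006344-0.096598i
d^4_{0,-1}: k∈[0..3] ⇒ -0.529151 +1.902887 -1.140500 +0.113927 = +0.347163;  D = -0.238986+0.251809i
d^4_{1,-1}: k∈[0..3] ⇒ +0.916021 -1.647059 +0.493584 -0.019722 = -0.257175;  D = -0.255392+0.030231i
d^4_{2,-1}: k∈[0..2] ⇒ -1.002909 +0.901644 -0.108081 = -0.209346;  D = +0.175581+0.114003i
d^4_{3,-1}: k∈[0..1] ⇒ +0.726285 -0.261180 = +0.465104;  D = +0.137991+0.444163i
d^4_{4,-1}: single k=0 term ⇒ -0.318070;  D = -0.121655+0.293886i
Y_4^{m'}(θ=2.457,φ=1.7115) and Σ D·Y over m':
  (+0.4791-0.2283i)·(+0.0598-0.0378i)  (-0.0008-0.0002i)·(-0.1005-0.2237i)  (-0.2358-0.3247i)·(-0.4113+0.1189i)  (+0.0063-0.0966i)·(+0.0390+0.2756i)  (-0.2390+0.2518i)·(-0.2537+0.0000i)  (-0.2554+0.0302i)·(-0.0390+0.2756i)  (+0.1756+0.1140i)·(-0.4113-0.1189i)  (+0.1380+0.4442i)·(+0.1005-0.2237i)  (-0.1217+0.2939i)·(+0.0598+0.0378i)
Y_4^-1(R⁻¹ n̂) = +0.280985-0.104539i

Re=0.2810 Im=-0.1045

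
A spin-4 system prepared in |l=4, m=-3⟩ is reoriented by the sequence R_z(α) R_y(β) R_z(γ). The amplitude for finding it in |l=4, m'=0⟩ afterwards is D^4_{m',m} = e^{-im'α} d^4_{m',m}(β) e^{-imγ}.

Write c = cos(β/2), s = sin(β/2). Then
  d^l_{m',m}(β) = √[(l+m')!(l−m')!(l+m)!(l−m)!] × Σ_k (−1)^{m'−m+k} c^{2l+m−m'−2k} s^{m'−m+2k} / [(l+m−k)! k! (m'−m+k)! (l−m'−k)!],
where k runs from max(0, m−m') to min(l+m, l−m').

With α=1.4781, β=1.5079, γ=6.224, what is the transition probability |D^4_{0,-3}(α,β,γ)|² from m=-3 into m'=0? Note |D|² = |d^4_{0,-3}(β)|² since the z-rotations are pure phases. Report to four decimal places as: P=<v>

First d^4_{0,-3}(β=1.5079), then the phase factors e^{-i(0)α} and e^{-i(-3)γ}:
Half-angle: c=0.728991, s=0.684524. N=√(24·24·1·5040)=1703.830978
Admissible k: 0..1 (factorial args all ≥0)
  k=0: (−1)^3·1703.8310/(144)·0.7290^5·0.6845^3 = -0.781339
  k=1: (−1)^4·1703.8310/(144)·0.7290^3·0.6845^5 = +0.688925
d^4_{0,-3}(1.5079) = -0.781339 +0.688925 = -0.092413
|D^4_{0,-3}|² = |d^4_{0,-3}(β)|² = (-0.092413)² = 0.008540 (the z-rotation phases have unit modulus)

P=0.0085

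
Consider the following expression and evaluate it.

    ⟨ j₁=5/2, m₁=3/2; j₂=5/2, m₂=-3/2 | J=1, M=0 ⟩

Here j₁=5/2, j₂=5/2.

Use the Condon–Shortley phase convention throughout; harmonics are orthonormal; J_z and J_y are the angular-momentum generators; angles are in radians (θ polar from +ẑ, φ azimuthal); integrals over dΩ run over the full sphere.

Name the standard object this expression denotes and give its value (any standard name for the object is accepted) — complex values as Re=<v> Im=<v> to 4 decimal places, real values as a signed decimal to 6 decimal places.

Clebsch–Gordan coefficient, −√(9/70) ≈ -0.358569

This is a Clebsch–Gordan (vector-coupling) coefficient.
triangle: 4!·1!·1!/7! = 24/5040
(j±m)!: 4!·1!·1!·4!·1!·1! = 576
prefactor² = (2J+1)·Δ·N² = 288/35
  k=0: +1/(0!·4!·1!·1!·0!·0!) = 1/24
  k=1: −1/(1!·3!·0!·0!·1!·1!) = -1/6
Σ = -1/8  ⇒  CG² = 288/35·(-1/8)² = 9/70
CG = −√(9/70) = -0.358569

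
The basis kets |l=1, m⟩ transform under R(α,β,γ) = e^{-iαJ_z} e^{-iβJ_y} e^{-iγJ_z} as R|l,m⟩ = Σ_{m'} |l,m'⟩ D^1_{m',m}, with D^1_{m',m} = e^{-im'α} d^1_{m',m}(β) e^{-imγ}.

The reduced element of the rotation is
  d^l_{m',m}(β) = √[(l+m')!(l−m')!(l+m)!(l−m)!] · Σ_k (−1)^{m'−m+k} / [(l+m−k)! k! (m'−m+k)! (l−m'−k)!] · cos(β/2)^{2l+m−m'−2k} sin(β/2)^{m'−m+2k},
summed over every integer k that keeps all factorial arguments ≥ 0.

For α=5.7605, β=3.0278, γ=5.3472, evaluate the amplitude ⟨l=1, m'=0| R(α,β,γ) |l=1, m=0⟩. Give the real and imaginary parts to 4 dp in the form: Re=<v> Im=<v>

Re=-0.9935 Im=0.0000

First d^1_{0,0}(β=3.0278), then the phase factors e^{-i(0)α} and e^{-i(0)γ}:
Half-angle: c=0.056866, s=0.998382. N=√(1·1·1·1)=1.000000
k∈{0,1} keeps every argument non-negative
  k=0: (−1)^0·1.0000/(1)·0.0569^2·0.9984^0 = +0.003234
  k=1: (−1)^1·1.0000/(1)·0.0569^0·0.9984^2 = -0.996766
d^1_{0,0}(3.0278) = +0.003234 -0.996766 = -0.993533
Attach z-rotation phases: D = e^{-i(0)(5.7605)}·(-0.993533)·e^{-i(0)(5.3472)} = -0.993533+0.000000i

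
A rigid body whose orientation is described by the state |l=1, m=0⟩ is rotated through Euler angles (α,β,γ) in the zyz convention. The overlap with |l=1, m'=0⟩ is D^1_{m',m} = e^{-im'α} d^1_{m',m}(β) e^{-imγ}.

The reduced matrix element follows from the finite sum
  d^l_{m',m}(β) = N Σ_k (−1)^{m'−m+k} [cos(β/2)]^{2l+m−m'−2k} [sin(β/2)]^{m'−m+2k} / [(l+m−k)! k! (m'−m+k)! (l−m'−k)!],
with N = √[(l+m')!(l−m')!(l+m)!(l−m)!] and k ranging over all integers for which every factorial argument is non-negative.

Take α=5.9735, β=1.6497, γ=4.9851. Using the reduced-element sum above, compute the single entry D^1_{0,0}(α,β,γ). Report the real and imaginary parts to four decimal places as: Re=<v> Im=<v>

Re=-0.0788 Im=0.0000

Split into d^1_{0,0}(β=1.6497) × two z-phases.
Half-angle: c=0.678667, s=0.734446. N=√(1·1·1·1)=1.000000
Admissible k: 0..1 (factorial args all ≥0)
  k=0: (−1)^0·1.0000/(1)·0.6787^2·0.7344^0 = +0.460589
  k=1: (−1)^1·1.0000/(1)·0.6787^0·0.7344^2 = -0.539411
d^1_{0,0}(1.6497) = +0.460589 -0.539411 = -0.078822
Phases: e^{-i·(0)·5.9735}=+1.000000+0.000000i, e^{-i·(0)·4.9851}=+1.000000+0.000000i ⇒ D=-0.078822+0.000000i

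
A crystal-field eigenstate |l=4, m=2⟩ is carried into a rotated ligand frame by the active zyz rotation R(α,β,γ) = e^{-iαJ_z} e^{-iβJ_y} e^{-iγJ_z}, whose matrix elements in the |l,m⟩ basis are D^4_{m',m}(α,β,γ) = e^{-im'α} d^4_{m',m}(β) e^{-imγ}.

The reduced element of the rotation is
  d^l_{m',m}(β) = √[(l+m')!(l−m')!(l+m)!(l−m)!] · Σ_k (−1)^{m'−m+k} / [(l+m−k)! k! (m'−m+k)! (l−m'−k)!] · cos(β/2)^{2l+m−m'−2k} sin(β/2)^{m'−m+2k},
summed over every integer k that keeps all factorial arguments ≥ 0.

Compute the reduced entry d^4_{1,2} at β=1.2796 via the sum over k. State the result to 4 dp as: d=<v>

d^4_{1,2}(β=1.2796) via the finite sum:
With c≡cos(β/2)=0.802215 and s≡sin(β/2)=0.597035, N=[120·6·720·2]^{1/2}=1018.233765
k∈{1,2,3} keeps every argument non-negative
  k=1: (−1)^0·1018.2338/(240)·0.8022^7·0.5970^1 = +0.541592
  k=2: (−1)^1·1018.2338/(48)·0.8022^5·0.5970^3 = -1.499892
  k=3: (−1)^2·1018.2338/(72)·0.8022^3·0.5970^5 = +0.553843
d^4_{1,2}(1.2796) = +0.541592 -1.499892 +0.553843 = -0.404457

d=-0.4045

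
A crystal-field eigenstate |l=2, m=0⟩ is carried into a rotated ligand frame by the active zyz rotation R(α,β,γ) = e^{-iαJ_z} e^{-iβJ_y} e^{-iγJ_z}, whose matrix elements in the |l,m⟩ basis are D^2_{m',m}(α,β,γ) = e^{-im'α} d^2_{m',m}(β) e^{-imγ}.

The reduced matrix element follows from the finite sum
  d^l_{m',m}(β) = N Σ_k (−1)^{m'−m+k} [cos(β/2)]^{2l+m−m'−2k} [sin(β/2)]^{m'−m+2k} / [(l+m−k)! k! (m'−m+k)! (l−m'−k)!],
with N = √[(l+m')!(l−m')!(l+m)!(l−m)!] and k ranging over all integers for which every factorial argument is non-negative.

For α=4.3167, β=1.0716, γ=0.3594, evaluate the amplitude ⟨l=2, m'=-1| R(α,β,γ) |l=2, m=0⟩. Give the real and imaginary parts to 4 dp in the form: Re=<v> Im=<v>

Re=-0.1984 Im=-0.4750

First d^2_{-1,0}(β=1.0716), then the phase factors e^{-i(-1)α} and e^{-i(0)γ}:
With c≡cos(β/2)=0.859860 and s≡sin(β/2)=0.510529, N=[1·6·2·2]^{1/2}=4.898979
k∈{1,2} keeps every argument non-negative
  k=1: (−1)^0·4.8990/(2)·0.8599^3·0.5105^1 = +0.795024
  k=2: (−1)^1·4.8990/(2)·0.8599^1·0.5105^3 = -0.280263
d^2_{-1,0}(1.0716) = +0.795024 -0.280263 = +0.514761
D = (-0.385444-0.922731i)·(+0.514761)·(+1.000000+0.000000i) = -0.198412-0.474986i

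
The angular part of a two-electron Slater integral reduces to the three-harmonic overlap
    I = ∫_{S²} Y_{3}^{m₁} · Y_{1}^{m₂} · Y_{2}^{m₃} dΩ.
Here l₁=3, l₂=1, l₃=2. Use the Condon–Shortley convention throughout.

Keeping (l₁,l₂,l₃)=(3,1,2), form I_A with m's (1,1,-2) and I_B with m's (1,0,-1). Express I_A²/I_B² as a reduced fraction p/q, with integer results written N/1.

1/8

Same 3,1,2: normalisation and zero-m 3j drop out of the ratio.
A: Δ: 2! 4! 0! / 7! → 1/105; sum: t=2:+1/48 = 1/48; 3j²(3 1 2; 1 1 -2) = Δ·Π!·Σ² = 1/105  (sign +1)
B: Δ: 2! 4! 0! / 7! → 1/105; sum: t=1:−1/6 = -1/6; 3j²(3 1 2; 1 0 -1) = Δ·Π!·Σ² = 8/105  (sign +1)
I_A²/I_B² = (1/105)/(8/105) = 1/8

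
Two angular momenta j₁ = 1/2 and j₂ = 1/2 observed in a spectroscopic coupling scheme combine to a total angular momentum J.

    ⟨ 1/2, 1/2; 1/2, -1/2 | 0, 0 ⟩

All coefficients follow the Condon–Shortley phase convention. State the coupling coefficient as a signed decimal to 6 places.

+0.707107

√[1·1!0!0!/2! · 1!0!0!1!0!0!] = √(1/2)
  +(−1)^0/∏(0,1,0,0,0,0)! = 1  (running 1)
⟨..|..⟩ = √(1/2)·(1) = +0.707107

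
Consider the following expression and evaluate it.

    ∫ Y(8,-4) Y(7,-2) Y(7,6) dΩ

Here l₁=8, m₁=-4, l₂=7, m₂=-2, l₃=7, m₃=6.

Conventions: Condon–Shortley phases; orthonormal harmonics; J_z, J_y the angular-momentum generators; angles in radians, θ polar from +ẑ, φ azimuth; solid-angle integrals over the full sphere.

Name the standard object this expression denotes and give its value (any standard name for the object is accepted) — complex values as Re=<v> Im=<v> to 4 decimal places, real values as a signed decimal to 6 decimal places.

Gaunt coefficient, -0.012185

This is a Gaunt coefficient — the integral of a triple product of spherical harmonics over the sphere.
m-sum 0 ✓  L=22 even ✓  1≤7≤15 ✓
Π(2lᵢ+1) = 17×15×15 = 3825
triangle coeff Δ(8,7,7) = 1/22086194130
Σ_t [1,7]: t=1:−1/18289152000 t=2:+1/248832000 t=3:−1/24883200 t=4:+1/11943936 t=5:−1/24883200 t=6:+1/248832000 t=7:−1/18289152000 = 11/975421440
(3j)²=1750/289731 [(8 7 7; 0 0 0)], sign=-1
Σ_t [4,5]: t=4:+1/2786918400 t=5:−1/2612736000 = -1/41803776000
(3j)²=3/37145 [(8 7 7; -4 -2 6)], sign=+1
⇒ 4πI² = 78750/42204149
I = (-1)√(78750/42204149/(4π)) = -0.01218548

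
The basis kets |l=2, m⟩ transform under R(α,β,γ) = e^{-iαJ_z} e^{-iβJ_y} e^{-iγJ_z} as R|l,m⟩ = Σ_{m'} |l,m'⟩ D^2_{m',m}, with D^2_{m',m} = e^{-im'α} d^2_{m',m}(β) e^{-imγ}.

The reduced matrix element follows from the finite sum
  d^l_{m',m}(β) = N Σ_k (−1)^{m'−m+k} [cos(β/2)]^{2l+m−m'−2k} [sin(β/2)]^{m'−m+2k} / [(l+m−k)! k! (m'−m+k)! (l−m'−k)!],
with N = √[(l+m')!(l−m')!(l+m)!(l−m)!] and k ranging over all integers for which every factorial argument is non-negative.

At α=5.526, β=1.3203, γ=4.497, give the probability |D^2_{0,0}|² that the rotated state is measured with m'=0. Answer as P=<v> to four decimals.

P=0.1663

First d^2_{0,0}(β=1.3203), then the phase factors e^{-i(0)α} and e^{-i(0)γ}:
c=cos(1.320300/2)=0.789900, s=sin(1.320300/2)=0.613235; N=√[2·2·2·2]=4.000000
The bounds max(0,m−m')=0 and min(l+m,l−m')=2 give 3 terms
  k=0: (−1)^0·4.0000/(4)·0.7899^4·0.6132^0 = +0.389304
  k=1: (−1)^1·4.0000/(1)·0.7899^2·0.6132^2 = -0.938553
  k=2: (−1)^2·4.0000/(4)·0.7899^0·0.6132^4 = +0.141419
d^2_{0,0}(1.3203) = +0.389304 -0.938553 +0.141419 = -0.407830
|D^2_{0,0}|² = |d^2_{0,0}(β)|² = (-0.407830)² = 0.166325 (the z-rotation phases have unit modulus)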